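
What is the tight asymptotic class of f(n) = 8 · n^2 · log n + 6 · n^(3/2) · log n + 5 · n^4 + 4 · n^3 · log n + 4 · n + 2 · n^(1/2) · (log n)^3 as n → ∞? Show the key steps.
f(n) ∈ Θ(n^4)

Compare the terms by growth order. For large n, n^a · (log n)^b dominates n^a' · (log n)^b' iff a > a', or (a = a' and b > b'). Ranking the 6 terms shows the dominant one is 5 · n^4. Hence f(n) ∈ Θ(n^4).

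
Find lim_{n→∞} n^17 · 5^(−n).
lim = 0

Exponentials with base > 1 dominate every fixed polynomial: for any fixed c, n^c / 5^n → 0 as n → ∞ (e.g. by the ratio test, or by writing 5^n = e^(n ln 5) and noting e^(n ln 5) / n^c → ∞). Hence n^17 · 5^(−n) = n^17 / 5^n → 0.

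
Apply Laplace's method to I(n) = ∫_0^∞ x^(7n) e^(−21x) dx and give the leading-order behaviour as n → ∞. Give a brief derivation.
I(n) ~ (sqrt(2π·7n) / 21) · (7n/(21e))^(7n)

Write the integrand as exp(7n ln x − 21x) and set f(x) = 7n ln x − 21x. Then f'(x) = 7n/x − 21 = 0 at x* = 7n/21, and f''(x*) = −7n/x*^2 = −21^2/(7n). Laplace's method (interior maximum) gives
  I(n) ~ e^(f(x*)) · sqrt(2π / |f''(x*)|)
        = exp(7n ln(7n/21) − 7n) · sqrt(2π · 7n / 21^2)
        = (7n/21)^(7n) e^(−7n) · sqrt(2π·7n) / 21
        = (sqrt(2π·7n) / 21) · (7n/(21e))^(7n).
This matches Γ(7n+1)/21^(7n+1) with Stirling applied to Γ.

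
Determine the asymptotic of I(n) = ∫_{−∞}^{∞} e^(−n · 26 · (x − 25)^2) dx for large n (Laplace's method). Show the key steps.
I(n) = sqrt(π/(26n))

Here φ(x) = 26 · (x − 25)^2 has its unique minimum at x* = 25 with φ(x*) = 0 and φ''(x*) = 52. Laplace's method gives
  I(n) ~ e^(−n φ(x*)) · sqrt(2π / (n · φ''(x*))) = sqrt(2π / (52n)) = sqrt(π/(26n)).
This is exact: substituting u = (x − 25)·sqrt(26n) gives I(n) = (1/sqrt(26n)) ∫_{−∞}^{∞} e^(−u^2) du = sqrt(π/(26n)).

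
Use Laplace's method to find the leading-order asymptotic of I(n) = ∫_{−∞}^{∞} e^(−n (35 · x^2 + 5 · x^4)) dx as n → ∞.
I(n) ~ sqrt(π/(35n))

φ(x) = 35 · x^2 + 5 · x^4 has its unique global minimum at x* = 0 (since φ'(x) = 70x + 20x^3 = 0 only at x = 0 for real x with both coefficients positive, and φ → ∞ as |x| → ∞). At x* = 0, φ(0) = 0 and φ''(0) = 70. Laplace's method then gives
  I(n) ~ sqrt(2π / (n · φ''(0))) · e^(−n φ(0)) = sqrt(2π / (70n)) = sqrt(π/(35n)).
The 5 · x^4 term contributes only at subleading order (an O(1/n) relative correction).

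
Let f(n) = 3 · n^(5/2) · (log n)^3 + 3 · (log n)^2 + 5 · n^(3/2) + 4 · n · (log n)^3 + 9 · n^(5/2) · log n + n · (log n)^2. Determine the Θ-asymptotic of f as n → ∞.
f(n) ∈ Θ(n^(5/2) · (log n)^3)

Compare the terms by growth order. For large n, n^a · (log n)^b dominates n^a' · (log n)^b' iff a > a', or (a = a' and b > b'). Ranking the 6 terms shows the dominant one is 3 · n^(5/2) · (log n)^3. Hence f(n) ∈ Θ(n^(5/2) · (log n)^3).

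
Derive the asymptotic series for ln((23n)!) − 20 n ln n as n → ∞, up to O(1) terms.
ln((23n)!) − 20 n ln n = 3 n ln n + 23(ln 23 − 1) n + (1/2) ln(2π·23n) + O(1/n)

Stirling: ln((23n)!) = 23n ln(23n) − 23n + (1/2) ln(2π·23n) + O(1/n).
Expand 23n ln(23n) = 23n (ln n + ln 23) = 23n ln n + 23n ln 23.
Subtract 20n ln n: leading term is (23 − 20) n ln n = 3 n ln n. The next term is 23n ln 23 − 23n = 23(ln 23 − 1) n. Then the (1/2) ln(2π·23n) correction.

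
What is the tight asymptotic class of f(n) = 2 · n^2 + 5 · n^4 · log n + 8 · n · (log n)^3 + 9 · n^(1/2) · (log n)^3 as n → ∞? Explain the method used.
f(n) ∈ Θ(n^4 · log n)

Compare the terms by growth order. For large n, n^a · (log n)^b dominates n^a' · (log n)^b' iff a > a', or (a = a' and b > b'). Ranking the 4 terms shows the dominant one is 5 · n^4 · log n. Hence f(n) ∈ Θ(n^4 · log n).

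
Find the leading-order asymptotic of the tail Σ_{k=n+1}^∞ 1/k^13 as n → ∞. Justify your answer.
Σ_{k>n} 1/k^13 ~ 1/(12 · n^12)

Compare to the integral: ∫_{n}^∞ x^(−13) dx = [−x^(−12)/12]_{n}^∞ = 1/((13−1)·n^12). Euler-Maclaurin then gives
  Σ_{k>n} 1/k^13 = ∫_{n}^∞ dx/x^13 − 1/(2·n^13) + O(1/n^14).
(Equivalently this is ζ(13) − Σ_{k≤n} 1/k^13.)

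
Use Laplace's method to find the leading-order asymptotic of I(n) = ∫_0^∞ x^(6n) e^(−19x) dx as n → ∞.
I(n) ~ (sqrt(2π·6n) / 19) · (6n/(19e))^(6n)

Write the integrand as exp(6n ln x − 19x) and set f(x) = 6n ln x − 19x. Then f'(x) = 6n/x − 19 = 0 at x* = 6n/19, and f''(x*) = −6n/x*^2 = −19^2/(6n). Laplace's method (interior maximum) gives
  I(n) ~ e^(f(x*)) · sqrt(2π / |f''(x*)|)
        = exp(6n ln(6n/19) − 6n) · sqrt(2π · 6n / 19^2)
        = (6n/19)^(6n) e^(−6n) · sqrt(2π·6n) / 19
        = (sqrt(2π·6n) / 19) · (6n/(19e))^(6n).
This matches Γ(6n+1)/19^(6n+1) with Stirling applied to Γ.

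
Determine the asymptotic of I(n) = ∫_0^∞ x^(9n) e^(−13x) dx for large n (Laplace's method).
I(n) ~ (sqrt(2π·9n) / 13) · (9n/(13e))^(9n)

Write the integrand as exp(9n ln x − 13x) and set f(x) = 9n ln x − 13x. Then f'(x) = 9n/x − 13 = 0 at x* = 9n/13, and f''(x*) = −9n/x*^2 = −13^2/(9n). Laplace's method (interior maximum) gives
  I(n) ~ e^(f(x*)) · sqrt(2π / |f''(x*)|)
        = exp(9n ln(9n/13) − 9n) · sqrt(2π · 9n / 13^2)
        = (9n/13)^(9n) e^(−9n) · sqrt(2π·9n) / 13
        = (sqrt(2π·9n) / 13) · (9n/(13e))^(9n).
This matches Γ(9n+1)/13^(9n+1) with Stirling applied to Γ.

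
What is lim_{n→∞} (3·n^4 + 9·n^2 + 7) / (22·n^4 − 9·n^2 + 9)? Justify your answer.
lim = 3/22

For large n the leading n^4 terms dominate both numerator and denominator. Dividing top and bottom by n^4, every other term tends to 0, leaving 3/22.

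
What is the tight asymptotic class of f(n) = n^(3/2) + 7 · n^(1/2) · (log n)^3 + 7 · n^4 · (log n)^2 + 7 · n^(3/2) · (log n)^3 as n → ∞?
f(n) ∈ Θ(n^4 · (log n)^2)

Compare the terms by growth order. For large n, n^a · (log n)^b dominates n^a' · (log n)^b' iff a > a', or (a = a' and b > b'). Ranking the 4 terms shows the dominant one is 7 · n^4 · (log n)^2. Hence f(n) ∈ Θ(n^4 · (log n)^2).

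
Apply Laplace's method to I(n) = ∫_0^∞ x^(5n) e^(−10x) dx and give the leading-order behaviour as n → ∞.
I(n) ~ (sqrt(2π·5n) / 10) · (5n/(10e))^(5n)

Write the integrand as exp(5n ln x − 10x) and set f(x) = 5n ln x − 10x. Then f'(x) = 5n/x − 10 = 0 at x* = 5n/10, and f''(x*) = −5n/x*^2 = −10^2/(5n). Laplace's method (interior maximum) gives
  I(n) ~ e^(f(x*)) · sqrt(2π / |f''(x*)|)
        = exp(5n ln(5n/10) − 5n) · sqrt(2π · 5n / 10^2)
        = (5n/10)^(5n) e^(−5n) · sqrt(2π·5n) / 10
        = (sqrt(2π·5n) / 10) · (5n/(10e))^(5n).
This matches Γ(5n+1)/10^(5n+1) with Stirling applied to Γ.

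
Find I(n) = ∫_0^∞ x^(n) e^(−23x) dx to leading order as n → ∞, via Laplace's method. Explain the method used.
I(n) ~ (sqrt(2π·n) / 23) · (n/(23e))^(n)

Write the integrand as exp(n ln x − 23x) and set f(x) = n ln x − 23x. Then f'(x) = n/x − 23 = 0 at x* = n/23, and f''(x*) = −n/x*^2 = −23^2/(n). Laplace's method (interior maximum) gives
  I(n) ~ e^(f(x*)) · sqrt(2π / |f''(x*)|)
        = exp(n ln(n/23) − n) · sqrt(2π · n / 23^2)
        = (n/23)^(n) e^(−n) · sqrt(2π·n) / 23
        = (sqrt(2π·n) / 23) · (n/(23e))^(n).
This matches Γ(n+1)/23^(n+1) with Stirling applied to Γ.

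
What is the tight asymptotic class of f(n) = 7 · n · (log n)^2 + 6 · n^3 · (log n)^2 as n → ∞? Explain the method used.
f(n) ∈ Θ(n^3 · (log n)^2)

Compare the terms by growth order. For large n, n^a · (log n)^b dominates n^a' · (log n)^b' iff a > a', or (a = a' and b > b'). Ranking the 2 terms shows the dominant one is 6 · n^3 · (log n)^2. Hence f(n) ∈ Θ(n^3 · (log n)^2).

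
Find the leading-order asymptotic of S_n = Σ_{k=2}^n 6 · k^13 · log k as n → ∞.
S_n ~ 3 · n^14 log n / 7 − 3 · n^14 / 98

By integral comparison, S_n = ∫_1^n 6 · x^13 · log x dx + O(n^13 · log n). For the integral, ∫ x^13 log x dx = n^14 log n / 14 − n^14/196 (integration by parts). Hence S_n ~ 3 · n^14 log n / 7 − 3 · n^14 / 98.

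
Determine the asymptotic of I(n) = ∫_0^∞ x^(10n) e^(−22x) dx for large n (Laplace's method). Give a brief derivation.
I(n) ~ (sqrt(2π·10n) / 22) · (10n/(22e))^(10n)

Write the integrand as exp(10n ln x − 22x) and set f(x) = 10n ln x − 22x. Then f'(x) = 10n/x − 22 = 0 at x* = 10n/22, and f''(x*) = −10n/x*^2 = −22^2/(10n). Laplace's method (interior maximum) gives
  I(n) ~ e^(f(x*)) · sqrt(2π / |f''(x*)|)
        = exp(10n ln(10n/22) − 10n) · sqrt(2π · 10n / 22^2)
        = (10n/22)^(10n) e^(−10n) · sqrt(2π·10n) / 22
        = (sqrt(2π·10n) / 22) · (10n/(22e))^(10n).
This matches Γ(10n+1)/22^(10n+1) with Stirling applied to Γ.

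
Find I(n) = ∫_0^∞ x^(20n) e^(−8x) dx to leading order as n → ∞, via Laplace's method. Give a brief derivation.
I(n) ~ (sqrt(2π·20n) / 8) · (20n/(8e))^(20n)

Write the integrand as exp(20n ln x − 8x) and set f(x) = 20n ln x − 8x. Then f'(x) = 20n/x − 8 = 0 at x* = 20n/8, and f''(x*) = −20n/x*^2 = −8^2/(20n). Laplace's method (interior maximum) gives
  I(n) ~ e^(f(x*)) · sqrt(2π / |f''(x*)|)
        = exp(20n ln(20n/8) − 20n) · sqrt(2π · 20n / 8^2)
        = (20n/8)^(20n) e^(−20n) · sqrt(2π·20n) / 8
        = (sqrt(2π·20n) / 8) · (20n/(8e))^(20n).
This matches Γ(20n+1)/8^(20n+1) with Stirling applied to Γ.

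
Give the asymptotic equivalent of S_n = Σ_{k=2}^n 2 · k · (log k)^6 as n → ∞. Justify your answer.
S_n ~ n^2 · (log n)^6

By integral comparison, S_n = ∫_1^n 2 · x · (log x)^6 dx + O(n · (log n)^6). For the integral, the leading term of ∫_1^n x^1 (log x)^6 dx is n^2/2 · (log n)^6 (by repeated integration by parts; each step lowers the log-exponent and produces a relatively O(1/log n) correction). Hence S_n ~ n^2 · (log n)^6.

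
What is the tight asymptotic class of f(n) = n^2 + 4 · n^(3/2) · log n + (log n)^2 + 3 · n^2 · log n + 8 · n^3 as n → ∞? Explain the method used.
f(n) ∈ Θ(n^3)

Compare the terms by growth order. For large n, n^a · (log n)^b dominates n^a' · (log n)^b' iff a > a', or (a = a' and b > b'). Ranking the 5 terms shows the dominant one is 8 · n^3. Hence f(n) ∈ Θ(n^3).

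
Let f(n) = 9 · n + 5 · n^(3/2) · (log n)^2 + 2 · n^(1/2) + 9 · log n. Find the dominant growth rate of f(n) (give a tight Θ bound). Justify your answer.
f(n) ∈ Θ(n^(3/2) · (log n)^2)

Compare the terms by growth order. For large n, n^a · (log n)^b dominates n^a' · (log n)^b' iff a > a', or (a = a' and b > b'). Ranking the 4 terms shows the dominant one is 5 · n^(3/2) · (log n)^2. Hence f(n) ∈ Θ(n^(3/2) · (log n)^2).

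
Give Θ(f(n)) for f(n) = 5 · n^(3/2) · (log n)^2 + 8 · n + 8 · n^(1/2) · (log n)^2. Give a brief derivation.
f(n) ∈ Θ(n^(3/2) · (log n)^2)

Compare the terms by growth order. For large n, n^a · (log n)^b dominates n^a' · (log n)^b' iff a > a', or (a = a' and b > b'). Ranking the 3 terms shows the dominant one is 5 · n^(3/2) · (log n)^2. Hence f(n) ∈ Θ(n^(3/2) · (log n)^2).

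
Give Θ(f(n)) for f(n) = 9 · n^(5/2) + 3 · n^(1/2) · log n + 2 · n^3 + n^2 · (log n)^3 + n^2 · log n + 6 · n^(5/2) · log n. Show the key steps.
f(n) ∈ Θ(n^3)

Compare the terms by growth order. For large n, n^a · (log n)^b dominates n^a' · (log n)^b' iff a > a', or (a = a' and b > b'). Ranking the 6 terms shows the dominant one is 2 · n^3. Hence f(n) ∈ Θ(n^3).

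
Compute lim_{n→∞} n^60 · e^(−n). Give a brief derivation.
lim = 0

Exponentials with base > 1 dominate every fixed polynomial: for any fixed c, n^c / e^n → 0 as n → ∞ (e.g. by the ratio test, or since e^n grows faster than any power of n). Hence n^60 · e^(−n) = n^60 / e^n → 0.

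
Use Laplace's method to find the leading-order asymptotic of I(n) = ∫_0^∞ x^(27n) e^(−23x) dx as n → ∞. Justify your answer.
I(n) ~ (sqrt(2π·27n) / 23) · (27n/(23e))^(27n)

Write the integrand as exp(27n ln x − 23x) and set f(x) = 27n ln x − 23x. Then f'(x) = 27n/x − 23 = 0 at x* = 27n/23, and f''(x*) = −27n/x*^2 = −23^2/(27n). Laplace's method (interior maximum) gives
  I(n) ~ e^(f(x*)) · sqrt(2π / |f''(x*)|)
        = exp(27n ln(27n/23) − 27n) · sqrt(2π · 27n / 23^2)
        = (27n/23)^(27n) e^(−27n) · sqrt(2π·27n) / 23
        = (sqrt(2π·27n) / 23) · (27n/(23e))^(27n).
This matches Γ(27n+1)/23^(27n+1) with Stirling applied to Γ.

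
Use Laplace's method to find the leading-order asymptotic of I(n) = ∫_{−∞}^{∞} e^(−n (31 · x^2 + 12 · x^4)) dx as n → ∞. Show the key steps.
I(n) ~ sqrt(π/(31n))

φ(x) = 31 · x^2 + 12 · x^4 has its unique global minimum at x* = 0 (since φ'(x) = 62x + 48x^3 = 0 only at x = 0 for real x with both coefficients positive, and φ → ∞ as |x| → ∞). At x* = 0, φ(0) = 0 and φ''(0) = 62. Laplace's method then gives
  I(n) ~ sqrt(2π / (n · φ''(0))) · e^(−n φ(0)) = sqrt(2π / (62n)) = sqrt(π/(31n)).
The 12 · x^4 term contributes only at subleading order (an O(1/n) relative correction).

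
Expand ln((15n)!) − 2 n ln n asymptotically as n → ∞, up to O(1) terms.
ln((15n)!) − 2 n ln n = 13 n ln n + 15(ln 15 − 1) n + (1/2) ln(2π·15n) + O(1/n)

Stirling: ln((15n)!) = 15n ln(15n) − 15n + (1/2) ln(2π·15n) + O(1/n).
Expand 15n ln(15n) = 15n (ln n + ln 15) = 15n ln n + 15n ln 15.
Subtract 2n ln n: leading term is (15 − 2) n ln n = 13 n ln n. The next term is 15n ln 15 − 15n = 15(ln 15 − 1) n. Then the (1/2) ln(2π·15n) correction.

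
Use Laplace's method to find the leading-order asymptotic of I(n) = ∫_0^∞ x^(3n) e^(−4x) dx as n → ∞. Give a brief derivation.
I(n) ~ (sqrt(2π·3n) / 4) · (3n/(4e))^(3n)

Write the integrand as exp(3n ln x − 4x) and set f(x) = 3n ln x − 4x. Then f'(x) = 3n/x − 4 = 0 at x* = 3n/4, and f''(x*) = −3n/x*^2 = −4^2/(3n). Laplace's method (interior maximum) gives
  I(n) ~ e^(f(x*)) · sqrt(2π / |f''(x*)|)
        = exp(3n ln(3n/4) − 3n) · sqrt(2π · 3n / 4^2)
        = (3n/4)^(3n) e^(−3n) · sqrt(2π·3n) / 4
        = (sqrt(2π·3n) / 4) · (3n/(4e))^(3n).
This matches Γ(3n+1)/4^(3n+1) with Stirling applied to Γ.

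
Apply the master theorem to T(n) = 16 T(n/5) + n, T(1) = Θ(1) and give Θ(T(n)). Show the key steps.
T(n) = Θ(n^(log_5 16))

Master theorem: compare f(n) = n to n^(log_5 16) where log_5 16 ≈ 1.723. Since 1 < log_5 16, we have f(n) = O(n^(log_5 16 − ε)) for some ε > 0 — Case 1. Hence T(n) = Θ(n^(log_5 16)).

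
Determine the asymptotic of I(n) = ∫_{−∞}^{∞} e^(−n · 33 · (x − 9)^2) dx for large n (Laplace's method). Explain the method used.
I(n) = sqrt(π/(33n))

Here φ(x) = 33 · (x − 9)^2 has its unique minimum at x* = 9 with φ(x*) = 0 and φ''(x*) = 66. Laplace's method gives
  I(n) ~ e^(−n φ(x*)) · sqrt(2π / (n · φ''(x*))) = sqrt(2π / (66n)) = sqrt(π/(33n)).
This is exact: substituting u = (x − 9)·sqrt(33n) gives I(n) = (1/sqrt(33n)) ∫_{−∞}^{∞} e^(−u^2) du = sqrt(π/(33n)).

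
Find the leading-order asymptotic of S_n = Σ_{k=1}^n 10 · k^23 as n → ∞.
S_n ~ 5 · n^24 / 12

By integral comparison (Euler-Maclaurin), Σ_{k=1}^n 10 · k^23 = 10 · ∫_0^n x^23 dx + O(n^23) = 10 · n^24/24 = 5 · n^24 / 12 + O(n^23). (Equivalently, Faulhaber's formula gives the same leading term.)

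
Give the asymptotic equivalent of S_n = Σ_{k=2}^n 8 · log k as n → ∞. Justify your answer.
S_n ~ 8 · (n log n − n)

By integral comparison, S_n = ∫_1^n 8 · log x dx + O(log n). For the integral, ∫ log x dx = n log n − n. Hence S_n ~ 8 · (n log n − n).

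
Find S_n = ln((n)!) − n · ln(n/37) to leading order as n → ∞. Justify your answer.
S_n ~ n · (ln 37 − 1) + O(ln n)

Stirling: ln((n)!) = n ln(n) − n + O(ln n).
  S_n = n ln(n) − n − n ln(n/37) + O(ln n)
      = n ln(n) − n ln n + n ln 37 − n + O(ln n)
      = n ln 37 − n + O(ln n)
      = n (ln 37 − 1) + O(ln n).
Numerically ln(37) − 1 ≈ 2.6109.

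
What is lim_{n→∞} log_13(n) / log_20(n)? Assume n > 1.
lim = ln(20) / ln(13) = log_13(20)

Change of base: log_13(n) = ln n / ln 13 and log_20(n) = ln n / ln 20. The ratio is (ln n / ln 13) · (ln 20 / ln n) = ln 20 / ln 13, a constant independent of n. So the limit is ln 20 / ln 13 = log_13(20).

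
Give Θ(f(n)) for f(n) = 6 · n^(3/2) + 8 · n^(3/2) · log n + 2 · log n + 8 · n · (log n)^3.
f(n) ∈ Θ(n^(3/2) · log n)

Compare the terms by growth order. For large n, n^a · (log n)^b dominates n^a' · (log n)^b' iff a > a', or (a = a' and b > b'). Ranking the 4 terms shows the dominant one is 8 · n^(3/2) · log n. Hence f(n) ∈ Θ(n^(3/2) · log n).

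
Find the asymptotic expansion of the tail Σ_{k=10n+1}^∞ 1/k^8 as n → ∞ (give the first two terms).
Σ_{k>10n} 1/k^8 = 1/(7 · (10n)^7) − 1/(2 · (10n)^8) + O(1/(10n)^9)

Compare to the integral: ∫_{10n}^∞ x^(−8) dx = [−x^(−7)/7]_{10n}^∞ = 1/((8−1)·(10n)^7). The Euler-Maclaurin correction adds −f(10n)/2 = −1/(2·(10n)^8). Euler-Maclaurin then gives
  Σ_{k>10n} 1/k^8 = ∫_{10n}^∞ dx/x^8 − 1/(2·(10n)^8) + O(1/(10n)^9).
(Equivalently this is ζ(8) − Σ_{k≤10n} 1/k^8.)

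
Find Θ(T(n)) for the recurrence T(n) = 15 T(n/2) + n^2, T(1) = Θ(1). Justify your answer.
T(n) = Θ(n^(log_2 15))

Master theorem: compare f(n) = n^2 to n^(log_2 15) where log_2 15 ≈ 3.907. Since 2 < log_2 15, we have f(n) = O(n^(log_2 15 − ε)) for some ε > 0 — Case 1. Hence T(n) = Θ(n^(log_2 15)).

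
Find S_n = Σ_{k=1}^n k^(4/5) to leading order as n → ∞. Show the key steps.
S_n ~ (5/9) · n^(9/5)

Integral comparison: Σ_{k=1}^n k^(4/5) = ∫_0^n x^(4/5) dx + O(n^(4/5)). The integral is n^(1 + 4/5) / (1 + 4/5) = n^((4+5)/5) / ((4+5)/5) = (5/9) · n^(9/5).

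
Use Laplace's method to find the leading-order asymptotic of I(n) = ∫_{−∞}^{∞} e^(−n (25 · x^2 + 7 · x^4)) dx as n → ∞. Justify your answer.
I(n) ~ sqrt(π/(25n))

φ(x) = 25 · x^2 + 7 · x^4 has its unique global minimum at x* = 0 (since φ'(x) = 50x + 28x^3 = 0 only at x = 0 for real x with both coefficients positive, and φ → ∞ as |x| → ∞). At x* = 0, φ(0) = 0 and φ''(0) = 50. Laplace's method then gives
  I(n) ~ sqrt(2π / (n · φ''(0))) · e^(−n φ(0)) = sqrt(2π / (50n)) = sqrt(π/(25n)).
The 7 · x^4 term contributes only at subleading order (an O(1/n) relative correction).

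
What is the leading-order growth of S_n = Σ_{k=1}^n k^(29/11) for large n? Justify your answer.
S_n ~ (11/40) · n^(40/11)

Integral comparison: Σ_{k=1}^n k^(29/11) = ∫_0^n x^(29/11) dx + O(n^(29/11)). The integral is n^(1 + 29/11) / (1 + 29/11) = n^((29+11)/11) / ((29+11)/11) = (11/40) · n^(40/11).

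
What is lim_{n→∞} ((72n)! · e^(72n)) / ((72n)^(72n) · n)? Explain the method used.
lim = 0

Stirling: (72n)! ~ sqrt(2π·72n) · (72n/e)^(72n). Hence
  (72n)! · e^(72n) / (72n)^(72n) ~ sqrt(2π·72n).
Dividing by n: sqrt(2π·72n) / n = sqrt(2π·72) · n^((1−2)/2), so the expression behaves like sqrt(2π·72) · n^((1−2)/2) → 0.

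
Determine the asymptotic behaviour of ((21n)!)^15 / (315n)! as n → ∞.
((21n)!)^15/(315n)! ~ ((2π·21n)^(14/2) / sqrt(15)) · 15^(−15·21n)  →  0

Write N = 21n. Stirling: N! ~ sqrt(2π N)(N/e)^N and (15N)! ~ sqrt(2π·15N)·(15N/e)^(15N).
  (N!)^15/(15N)! ~ (2π N)^(15/2) (N/e)^(15N) / [sqrt(2π·15N) (15N/e)^(15N)]
     = (2π N)^(15/2) / sqrt(2π·15N) · (N/(15N))^(15N)
     = (2π N)^((15−1)/2) / sqrt(15) · 15^(−15N).
Since 15^15 > 1, the factor 15^(−15N) decays exponentially, so the ratio → 0. Substituting N = 21n gives the stated form.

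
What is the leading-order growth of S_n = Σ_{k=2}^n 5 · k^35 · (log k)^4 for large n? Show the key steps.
S_n ~ 5 · n^36 · (log n)^4 / 36

By integral comparison, S_n = ∫_1^n 5 · x^35 · (log x)^4 dx + O(n^35 · (log n)^4). For the integral, the leading term of ∫_1^n x^35 (log x)^4 dx is n^36/36 · (log n)^4 (by repeated integration by parts; each step lowers the log-exponent and produces a relatively O(1/log n) correction). Hence S_n ~ 5 · n^36 · (log n)^4 / 36.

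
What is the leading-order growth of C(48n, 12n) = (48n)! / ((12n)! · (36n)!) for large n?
C(48n, 12n) ~ (256/27)^(12n) · sqrt(2/(3π·12n))

Write N = 12n. Apply Stirling to each factorial:
  (4N)! ~ sqrt(2π·4N) · (4N/e)^(4N),
  N! ~ sqrt(2π N) · (N/e)^N,
  (3N)! ~ sqrt(2π·3N) · (3N/e)^(3N).
The exponential factors combine to (4N)^(4N) / (N^N · (3N)^(3N)) = 4^(4N)/3^(3N) = (4^4/3^3)^N = (256/27)^N.
The square-root prefactors combine to sqrt(2π·4N) / (sqrt(2π N)·sqrt(2π·3N)) = sqrt(4 / (2π·3·N)) = sqrt(2/(3π·12n)).
Substituting N = 12n: C(48n, 12n) ~ (256/27)^(12n) · sqrt(2/(3π·12n)).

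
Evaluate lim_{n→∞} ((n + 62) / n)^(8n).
lim = e^496

Rewrite as (1 + 62/n)^(8n). By the standard limit (1 + x/n)^n → e^x, we have (1 + 62/n)^n → e^62, and raising to the 8th power gives e^496.
More precisely, ln[(1 + 62/n)^(8n)] = 8n · ln(1 + 62/n) = 8n · (62/n + O(1/n^2)) = 496 + O(1/n) → 496.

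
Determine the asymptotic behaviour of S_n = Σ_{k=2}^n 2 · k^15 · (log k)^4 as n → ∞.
S_n ~ n^16 · (log n)^4 / 8

By integral comparison, S_n = ∫_1^n 2 · x^15 · (log x)^4 dx + O(n^15 · (log n)^4). For the integral, the leading term of ∫_1^n x^15 (log x)^4 dx is n^16/16 · (log n)^4 (by repeated integration by parts; each step lowers the log-exponent and produces a relatively O(1/log n) correction). Hence S_n ~ n^16 · (log n)^4 / 8.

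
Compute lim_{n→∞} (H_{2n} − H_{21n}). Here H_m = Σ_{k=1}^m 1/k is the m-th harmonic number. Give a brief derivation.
lim = ln(2/21)

Euler-Maclaurin gives H_m = ln m + γ + 1/(2m) + O(1/m^2). The γ and O(1/m) terms cancel in the difference:
  H_{2n} − H_{21n} = ln(2n) − ln(21n) + O(1/n) = ln(2/21) + O(1/n).
Hence the limit is ln(2/21).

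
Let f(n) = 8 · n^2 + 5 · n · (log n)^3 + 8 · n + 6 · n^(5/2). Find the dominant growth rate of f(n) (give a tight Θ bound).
f(n) ∈ Θ(n^(5/2))

Compare the terms by growth order. For large n, n^a · (log n)^b dominates n^a' · (log n)^b' iff a > a', or (a = a' and b > b'). Ranking the 4 terms shows the dominant one is 6 · n^(5/2). Hence f(n) ∈ Θ(n^(5/2)).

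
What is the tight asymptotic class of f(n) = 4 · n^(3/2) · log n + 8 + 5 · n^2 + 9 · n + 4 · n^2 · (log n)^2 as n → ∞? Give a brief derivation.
f(n) ∈ Θ(n^2 · (log n)^2)

Compare the terms by growth order. For large n, n^a · (log n)^b dominates n^a' · (log n)^b' iff a > a', or (a = a' and b > b'). Ranking the 5 terms shows the dominant one is 4 · n^2 · (log n)^2. Hence f(n) ∈ Θ(n^2 · (log n)^2).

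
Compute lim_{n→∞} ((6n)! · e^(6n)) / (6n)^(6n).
lim = ∞

Stirling: (6n)! ~ sqrt(2π·6n) · (6n/e)^(6n). Hence
  (6n)! · e^(6n) / (6n)^(6n) ~ sqrt(2π·6n) = sqrt(2π·6) · sqrt(n) → ∞.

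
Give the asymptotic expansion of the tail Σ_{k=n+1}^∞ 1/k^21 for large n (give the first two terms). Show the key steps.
Σ_{k>n} 1/k^21 = 1/(20 · n^20) − 1/(2 · n^21) + O(1/n^22)

Compare to the integral: ∫_{n}^∞ x^(−21) dx = [−x^(−20)/20]_{n}^∞ = 1/((21−1)·n^20). The Euler-Maclaurin correction adds −f(n)/2 = −1/(2·n^21). Euler-Maclaurin then gives
  Σ_{k>n} 1/k^21 = ∫_{n}^∞ dx/x^21 − 1/(2·n^21) + O(1/n^22).
(Equivalently this is ζ(21) − Σ_{k≤n} 1/k^21.)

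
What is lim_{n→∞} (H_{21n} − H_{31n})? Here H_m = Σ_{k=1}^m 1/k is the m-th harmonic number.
lim = ln(21/31)

Euler-Maclaurin gives H_m = ln m + γ + 1/(2m) + O(1/m^2). The γ and O(1/m) terms cancel in the difference:
  H_{21n} − H_{31n} = ln(21n) − ln(31n) + O(1/n) = ln(21/31) + O(1/n).
Hence the limit is ln(21/31).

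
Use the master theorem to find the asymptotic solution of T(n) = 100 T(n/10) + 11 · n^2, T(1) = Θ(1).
T(n) = Θ(n^2 log n)

log_10 100 = 2, and f(n) = 11 · n^2 = Θ(n^(log_10 100)). This is Case 2 of the master theorem: T(n) = Θ(f(n) · log n) = Θ(n^2 log n).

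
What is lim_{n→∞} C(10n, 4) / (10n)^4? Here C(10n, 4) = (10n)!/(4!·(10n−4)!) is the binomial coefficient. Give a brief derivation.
lim = 1/4! = 1/24

With N = 10n → ∞: C(N, 4) / N^4 = [N(N−1)…(N−3)] / (4! · N^4) = (1/4!) · 1 · (1 − 1/(10n)) · (1 − 2/(10n)) · (1 − 3/(10n)). Each factor → 1 as N → ∞, so the limit is 1/4! = 1/24.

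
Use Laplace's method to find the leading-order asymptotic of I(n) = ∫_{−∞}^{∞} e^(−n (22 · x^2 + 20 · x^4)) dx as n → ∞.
I(n) ~ sqrt(π/(22n))

φ(x) = 22 · x^2 + 20 · x^4 has its unique global minimum at x* = 0 (since φ'(x) = 44x + 80x^3 = 0 only at x = 0 for real x with both coefficients positive, and φ → ∞ as |x| → ∞). At x* = 0, φ(0) = 0 and φ''(0) = 44. Laplace's method then gives
  I(n) ~ sqrt(2π / (n · φ''(0))) · e^(−n φ(0)) = sqrt(2π / (44n)) = sqrt(π/(22n)).
The 20 · x^4 term contributes only at subleading order (an O(1/n) relative correction).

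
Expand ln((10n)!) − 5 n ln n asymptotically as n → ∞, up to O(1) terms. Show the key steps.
ln((10n)!) − 5 n ln n = 5 n ln n + 10(ln 10 − 1) n + (1/2) ln(2π·10n) + O(1/n)

Stirling: ln((10n)!) = 10n ln(10n) − 10n + (1/2) ln(2π·10n) + O(1/n).
Expand 10n ln(10n) = 10n (ln n + ln 10) = 10n ln n + 10n ln 10.
Subtract 5n ln n: leading term is (10 − 5) n ln n = 5 n ln n. The next term is 10n ln 10 − 10n = 10(ln 10 − 1) n. Then the (1/2) ln(2π·10n) correction.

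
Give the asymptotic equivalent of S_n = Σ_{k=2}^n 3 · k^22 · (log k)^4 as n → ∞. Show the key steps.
S_n ~ 3 · n^23 · (log n)^4 / 23

By integral comparison, S_n = ∫_1^n 3 · x^22 · (log x)^4 dx + O(n^22 · (log n)^4). For the integral, the leading term of ∫_1^n x^22 (log x)^4 dx is n^23/23 · (log n)^4 (by repeated integration by parts; each step lowers the log-exponent and produces a relatively O(1/log n) correction). Hence S_n ~ 3 · n^23 · (log n)^4 / 23.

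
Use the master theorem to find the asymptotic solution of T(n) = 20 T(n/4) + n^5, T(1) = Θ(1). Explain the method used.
T(n) = Θ(n^5)

log_4 20 ≈ 2.161. f(n) = n^5 dominates n^(log_4 20) since 5 > 2.161, and the regularity condition a·f(n/b) = 20·(n/4)^5 = (20/1024)·n^5 ≤ c·f(n) holds with c = 20/1024 ≈ 0.0195 < 1. So this is Case 3: T(n) = Θ(f(n)) = Θ(n^5).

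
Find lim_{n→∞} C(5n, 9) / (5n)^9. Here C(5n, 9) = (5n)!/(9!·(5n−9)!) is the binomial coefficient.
lim = 1/9! = 1/362880

With N = 5n → ∞: C(N, 9) / N^9 = [N(N−1)…(N−8)] / (9! · N^9) = (1/9!) · 1 · (1 − 1/(5n)) · … · (1 − 8/(5n)). Each factor → 1 as N → ∞, so the limit is 1/9! = 1/362880.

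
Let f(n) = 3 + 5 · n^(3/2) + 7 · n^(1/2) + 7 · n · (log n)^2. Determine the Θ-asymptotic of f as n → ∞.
f(n) ∈ Θ(n^(3/2))

Compare the terms by growth order. For large n, n^a · (log n)^b dominates n^a' · (log n)^b' iff a > a', or (a = a' and b > b'). Ranking the 4 terms shows the dominant one is 5 · n^(3/2). Hence f(n) ∈ Θ(n^(3/2)).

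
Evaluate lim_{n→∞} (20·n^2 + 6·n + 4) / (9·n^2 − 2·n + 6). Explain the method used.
lim = 20/9

For large n the leading n^2 terms dominate both numerator and denominator. Dividing top and bottom by n^2, every other term tends to 0, leaving 20/9.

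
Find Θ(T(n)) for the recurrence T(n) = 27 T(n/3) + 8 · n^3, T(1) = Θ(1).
T(n) = Θ(n^3 log n)

log_3 27 = 3, and f(n) = 8 · n^3 = Θ(n^(log_3 27)). This is Case 2 of the master theorem: T(n) = Θ(f(n) · log n) = Θ(n^3 log n).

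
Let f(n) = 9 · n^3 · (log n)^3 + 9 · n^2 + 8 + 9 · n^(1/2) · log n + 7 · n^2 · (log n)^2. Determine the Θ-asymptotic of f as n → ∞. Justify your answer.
f(n) ∈ Θ(n^3 · (log n)^3)

Compare the terms by growth order. For large n, n^a · (log n)^b dominates n^a' · (log n)^b' iff a > a', or (a = a' and b > b'). Ranking the 5 terms shows the dominant one is 9 · n^3 · (log n)^3. Hence f(n) ∈ Θ(n^3 · (log n)^3).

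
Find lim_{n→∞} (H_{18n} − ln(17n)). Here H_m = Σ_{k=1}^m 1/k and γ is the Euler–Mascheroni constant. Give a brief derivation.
lim = ln(18/17) + γ

By Euler-Maclaurin, H_m = ln m + γ + O(1/m). So
  H_{18n} − ln(17n) = ln(18n) + γ − ln(17n) + O(1/n)
                       = ln(18/17) + γ + O(1/n).
Hence the limit is ln(18/17) + γ.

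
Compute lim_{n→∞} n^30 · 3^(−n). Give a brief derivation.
lim = 0

Exponentials with base > 1 dominate every fixed polynomial: for any fixed c, n^c / 3^n → 0 as n → ∞ (e.g. by the ratio test, or by writing 3^n = e^(n ln 3) and noting e^(n ln 3) / n^c → ∞). Hence n^30 · 3^(−n) = n^30 / 3^n → 0.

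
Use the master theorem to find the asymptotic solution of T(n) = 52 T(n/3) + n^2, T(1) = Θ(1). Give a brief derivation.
T(n) = Θ(n^(log_3 52))

Master theorem: compare f(n) = n^2 to n^(log_3 52) where log_3 52 ≈ 3.597. Since 2 < log_3 52, we have f(n) = O(n^(log_3 52 − ε)) for some ε > 0 — Case 1. Hence T(n) = Θ(n^(log_3 52)).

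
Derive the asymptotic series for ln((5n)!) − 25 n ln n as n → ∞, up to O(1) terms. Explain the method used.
ln((5n)!) − 25 n ln n = −20 n ln n + 5(ln 5 − 1) n + (1/2) ln(2π·5n) + O(1/n)

Stirling: ln((5n)!) = 5n ln(5n) − 5n + (1/2) ln(2π·5n) + O(1/n).
Expand 5n ln(5n) = 5n (ln n + ln 5) = 5n ln n + 5n ln 5.
Subtract 25n ln n: leading term is (5 − 25) n ln n = −20 n ln n. The next term is 5n ln 5 − 5n = 5(ln 5 − 1) n. Then the (1/2) ln(2π·5n) correction.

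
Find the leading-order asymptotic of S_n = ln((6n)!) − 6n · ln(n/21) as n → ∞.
S_n ~ 6n · (ln 126 − 1) + O(ln n)

Stirling: ln((6n)!) = 6n ln(6n) − 6n + O(ln n).
  S_n = 6n ln(6n) − 6n − 6n ln(n/21) + O(ln n)
      = 6n ln(6n) − 6n ln n + 6n ln 21 − 6n + O(ln n)
      = 6n ln 6 + 6n ln 21 − 6n + O(ln n)
      = 6n (ln 126 − 1) + O(ln n).
Numerically ln(126) − 1 ≈ 3.8363.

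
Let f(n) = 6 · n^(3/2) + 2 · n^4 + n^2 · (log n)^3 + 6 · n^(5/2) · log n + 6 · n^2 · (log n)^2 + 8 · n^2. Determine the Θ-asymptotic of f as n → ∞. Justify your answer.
f(n) ∈ Θ(n^4)

Compare the terms by growth order. For large n, n^a · (log n)^b dominates n^a' · (log n)^b' iff a > a', or (a = a' and b > b'). Ranking the 6 terms shows the dominant one is 2 · n^4. Hence f(n) ∈ Θ(n^4).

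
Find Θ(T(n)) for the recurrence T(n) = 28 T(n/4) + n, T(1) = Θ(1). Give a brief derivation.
T(n) = Θ(n^(log_4 28))

Master theorem: compare f(n) = n to n^(log_4 28) where log_4 28 ≈ 2.404. Since 1 < log_4 28, we have f(n) = O(n^(log_4 28 − ε)) for some ε > 0 — Case 1. Hence T(n) = Θ(n^(log_4 28)).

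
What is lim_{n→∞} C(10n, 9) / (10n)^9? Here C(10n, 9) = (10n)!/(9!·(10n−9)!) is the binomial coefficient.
lim = 1/9! = 1/362880

With N = 10n → ∞: C(N, 9) / N^9 = [N(N−1)…(N−8)] / (9! · N^9) = (1/9!) · 1 · (1 − 1/(10n)) · … · (1 − 8/(10n)). Each factor → 1 as N → ∞, so the limit is 1/9! = 1/362880.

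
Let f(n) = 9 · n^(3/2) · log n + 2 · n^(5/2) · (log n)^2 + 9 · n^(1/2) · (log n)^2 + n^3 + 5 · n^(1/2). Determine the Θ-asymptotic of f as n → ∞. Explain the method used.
f(n) ∈ Θ(n^3)

Compare the terms by growth order. For large n, n^a · (log n)^b dominates n^a' · (log n)^b' iff a > a', or (a = a' and b > b'). Ranking the 5 terms shows the dominant one is n^3. Hence f(n) ∈ Θ(n^3).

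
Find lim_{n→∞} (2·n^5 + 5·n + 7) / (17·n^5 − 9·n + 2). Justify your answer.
lim = 2/17

For large n the leading n^5 terms dominate both numerator and denominator. Dividing top and bottom by n^5, every other term tends to 0, leaving 2/17.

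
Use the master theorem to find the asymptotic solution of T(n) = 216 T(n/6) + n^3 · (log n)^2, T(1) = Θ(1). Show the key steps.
T(n) = Θ(n^3 · (log n)^3)

Here log_6 216 = 3 and f(n) = n^3 · (log n)^2 = Θ(n^(log_6 216) · (log n)^2). This is the extended Case 2 of the master theorem (f matches the critical exponent up to log factors), giving T(n) = Θ(n^(log_6 216) · (log n)^(2+1)) = Θ(n^3 · (log n)^3).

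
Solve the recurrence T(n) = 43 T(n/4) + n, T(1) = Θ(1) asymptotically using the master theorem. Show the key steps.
T(n) = Θ(n^(log_4 43))

Master theorem: compare f(n) = n to n^(log_4 43) where log_4 43 ≈ 2.713. Since 1 < log_4 43, we have f(n) = O(n^(log_4 43 − ε)) for some ε > 0 — Case 1. Hence T(n) = Θ(n^(log_4 43)).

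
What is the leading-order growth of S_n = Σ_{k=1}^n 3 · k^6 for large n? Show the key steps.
S_n ~ 3 · n^7 / 7

By integral comparison (Euler-Maclaurin), Σ_{k=1}^n 3 · k^6 = 3 · ∫_0^n x^6 dx + O(n^6) = 3 · n^7/7 + O(n^6). (Equivalently, Faulhaber's formula gives the same leading term.)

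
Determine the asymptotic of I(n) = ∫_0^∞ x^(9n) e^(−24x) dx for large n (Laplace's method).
I(n) ~ (sqrt(2π·9n) / 24) · (9n/(24e))^(9n)

Write the integrand as exp(9n ln x − 24x) and set f(x) = 9n ln x − 24x. Then f'(x) = 9n/x − 24 = 0 at x* = 9n/24, and f''(x*) = −9n/x*^2 = −24^2/(9n). Laplace's method (interior maximum) gives
  I(n) ~ e^(f(x*)) · sqrt(2π / |f''(x*)|)
        = exp(9n ln(9n/24) − 9n) · sqrt(2π · 9n / 24^2)
        = (9n/24)^(9n) e^(−9n) · sqrt(2π·9n) / 24
        = (sqrt(2π·9n) / 24) · (9n/(24e))^(9n).
This matches Γ(9n+1)/24^(9n+1) with Stirling applied to Γ.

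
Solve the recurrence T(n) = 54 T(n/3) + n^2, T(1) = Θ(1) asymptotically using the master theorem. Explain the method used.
T(n) = Θ(n^(log_3 54))

Master theorem: compare f(n) = n^2 to n^(log_3 54) where log_3 54 ≈ 3.631. Since 2 < log_3 54, we have f(n) = O(n^(log_3 54 − ε)) for some ε > 0 — Case 1. Hence T(n) = Θ(n^(log_3 54)).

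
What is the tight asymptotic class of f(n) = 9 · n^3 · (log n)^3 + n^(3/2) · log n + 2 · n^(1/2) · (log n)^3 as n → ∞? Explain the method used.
f(n) ∈ Θ(n^3 · (log n)^3)

Compare the terms by growth order. For large n, n^a · (log n)^b dominates n^a' · (log n)^b' iff a > a', or (a = a' and b > b'). Ranking the 3 terms shows the dominant one is 9 · n^3 · (log n)^3. Hence f(n) ∈ Θ(n^3 · (log n)^3).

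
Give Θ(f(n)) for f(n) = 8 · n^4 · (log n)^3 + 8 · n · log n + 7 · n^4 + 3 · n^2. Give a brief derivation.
f(n) ∈ Θ(n^4 · (log n)^3)

Compare the terms by growth order. For large n, n^a · (log n)^b dominates n^a' · (log n)^b' iff a > a', or (a = a' and b > b'). Ranking the 4 terms shows the dominant one is 8 · n^4 · (log n)^3. Hence f(n) ∈ Θ(n^4 · (log n)^3).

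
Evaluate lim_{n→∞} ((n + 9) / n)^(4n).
lim = e^36

Rewrite as (1 + 9/n)^(4n). By the standard limit (1 + x/n)^n → e^x, we have (1 + 9/n)^n → e^9, and raising to the 4th power gives e^36.
More precisely, ln[(1 + 9/n)^(4n)] = 4n · ln(1 + 9/n) = 4n · (9/n + O(1/n^2)) = 36 + O(1/n) → 36.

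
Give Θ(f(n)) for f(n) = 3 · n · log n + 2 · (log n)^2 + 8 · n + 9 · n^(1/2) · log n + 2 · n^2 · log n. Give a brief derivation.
f(n) ∈ Θ(n^2 · log n)

Compare the terms by growth order. For large n, n^a · (log n)^b dominates n^a' · (log n)^b' iff a > a', or (a = a' and b > b'). Ranking the 5 terms shows the dominant one is 2 · n^2 · log n. Hence f(n) ∈ Θ(n^2 · log n).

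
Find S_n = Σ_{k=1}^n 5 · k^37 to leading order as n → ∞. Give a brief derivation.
S_n ~ 5 · n^38 / 38

By integral comparison (Euler-Maclaurin), Σ_{k=1}^n 5 · k^37 = 5 · ∫_0^n x^37 dx + O(n^37) = 5 · n^38/38 + O(n^37). (Equivalently, Faulhaber's formula gives the same leading term.)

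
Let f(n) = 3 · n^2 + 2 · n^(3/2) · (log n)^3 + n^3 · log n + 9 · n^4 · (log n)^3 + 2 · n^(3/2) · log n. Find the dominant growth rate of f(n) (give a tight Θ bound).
f(n) ∈ Θ(n^4 · (log n)^3)

Compare the terms by growth order. For large n, n^a · (log n)^b dominates n^a' · (log n)^b' iff a > a', or (a = a' and b > b'). Ranking the 5 terms shows the dominant one is 9 · n^4 · (log n)^3. Hence f(n) ∈ Θ(n^4 · (log n)^3).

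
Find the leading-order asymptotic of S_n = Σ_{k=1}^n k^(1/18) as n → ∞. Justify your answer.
S_n ~ (18/19) · n^(19/18)

Integral comparison: Σ_{k=1}^n k^(1/18) = ∫_0^n x^(1/18) dx + O(n^(1/18)). The integral is n^(1 + 1/18) / (1 + 1/18) = n^((1+18)/18) / ((1+18)/18) = (18/19) · n^(19/18).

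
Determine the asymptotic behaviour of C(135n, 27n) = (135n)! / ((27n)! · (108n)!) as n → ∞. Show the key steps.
C(135n, 27n) ~ (3125/256)^(27n) · sqrt(5/(8π·27n))

Write N = 27n. Apply Stirling to each factorial:
  (5N)! ~ sqrt(2π·5N) · (5N/e)^(5N),
  N! ~ sqrt(2π N) · (N/e)^N,
  (4N)! ~ sqrt(2π·4N) · (4N/e)^(4N).
The exponential factors combine to (5N)^(5N) / (N^N · (4N)^(4N)) = 5^(5N)/4^(4N) = (5^5/4^4)^N = (3125/256)^N.
The square-root prefactors combine to sqrt(2π·5N) / (sqrt(2π N)·sqrt(2π·4N)) = sqrt(5 / (2π·4·N)) = sqrt(5/(8π·27n)).
Substituting N = 27n: C(135n, 27n) ~ (3125/256)^(27n) · sqrt(5/(8π·27n)).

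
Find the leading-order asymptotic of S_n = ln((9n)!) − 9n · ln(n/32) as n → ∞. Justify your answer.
S_n ~ 9n · (ln 288 − 1) + O(ln n)

Stirling: ln((9n)!) = 9n ln(9n) − 9n + O(ln n).
  S_n = 9n ln(9n) − 9n − 9n ln(n/32) + O(ln n)
      = 9n ln(9n) − 9n ln n + 9n ln 32 − 9n + O(ln n)
      = 9n ln 9 + 9n ln 32 − 9n + O(ln n)
      = 9n (ln 288 − 1) + O(ln n).
Numerically ln(288) − 1 ≈ 4.6630.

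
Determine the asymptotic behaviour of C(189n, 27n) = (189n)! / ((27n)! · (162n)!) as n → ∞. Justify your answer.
C(189n, 27n) ~ (823543/46656)^(27n) · sqrt(7/(12π·27n))

Write N = 27n. Apply Stirling to each factorial:
  (7N)! ~ sqrt(2π·7N) · (7N/e)^(7N),
  N! ~ sqrt(2π N) · (N/e)^N,
  (6N)! ~ sqrt(2π·6N) · (6N/e)^(6N).
The exponential factors combine to (7N)^(7N) / (N^N · (6N)^(6N)) = 7^(7N)/6^(6N) = (7^7/6^6)^N = (823543/46656)^N.
The square-root prefactors combine to sqrt(2π·7N) / (sqrt(2π N)·sqrt(2π·6N)) = sqrt(7 / (2π·6·N)) = sqrt(7/(12π·27n)).
Substituting N = 27n: C(189n, 27n) ~ (823543/46656)^(27n) · sqrt(7/(12π·27n)).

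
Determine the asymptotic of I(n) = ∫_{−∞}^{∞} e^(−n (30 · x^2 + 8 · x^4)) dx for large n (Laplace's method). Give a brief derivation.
I(n) ~ sqrt(π/(30n))

φ(x) = 30 · x^2 + 8 · x^4 has its unique global minimum at x* = 0 (since φ'(x) = 60x + 32x^3 = 0 only at x = 0 for real x with both coefficients positive, and φ → ∞ as |x| → ∞). At x* = 0, φ(0) = 0 and φ''(0) = 60. Laplace's method then gives
  I(n) ~ sqrt(2π / (n · φ''(0))) · e^(−n φ(0)) = sqrt(2π / (60n)) = sqrt(π/(30n)).
The 8 · x^4 term contributes only at subleading order (an O(1/n) relative correction).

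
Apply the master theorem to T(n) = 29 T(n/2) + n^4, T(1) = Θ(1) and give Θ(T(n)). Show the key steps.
T(n) = Θ(n^(log_2 29))

Master theorem: compare f(n) = n^4 to n^(log_2 29) where log_2 29 ≈ 4.858. Since 4 < log_2 29, we have f(n) = O(n^(log_2 29 − ε)) for some ε > 0 — Case 1. Hence T(n) = Θ(n^(log_2 29)).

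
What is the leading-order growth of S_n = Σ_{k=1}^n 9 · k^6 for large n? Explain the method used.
S_n ~ 9 · n^7 / 7

By integral comparison (Euler-Maclaurin), Σ_{k=1}^n 9 · k^6 = 9 · ∫_0^n x^6 dx + O(n^6) = 9 · n^7/7 + O(n^6). (Equivalently, Faulhaber's formula gives the same leading term.)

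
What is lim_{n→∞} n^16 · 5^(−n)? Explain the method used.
lim = 0

Exponentials with base > 1 dominate every fixed polynomial: for any fixed c, n^c / 5^n → 0 as n → ∞ (e.g. by the ratio test, or by writing 5^n = e^(n ln 5) and noting e^(n ln 5) / n^c → ∞). Hence n^16 · 5^(−n) = n^16 / 5^n → 0.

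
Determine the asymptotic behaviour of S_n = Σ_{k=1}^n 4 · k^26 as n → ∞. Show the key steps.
S_n ~ 4 · n^27 / 27

By integral comparison (Euler-Maclaurin), Σ_{k=1}^n 4 · k^26 = 4 · ∫_0^n x^26 dx + O(n^26) = 4 · n^27/27 + O(n^26). (Equivalently, Faulhaber's formula gives the same leading term.)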